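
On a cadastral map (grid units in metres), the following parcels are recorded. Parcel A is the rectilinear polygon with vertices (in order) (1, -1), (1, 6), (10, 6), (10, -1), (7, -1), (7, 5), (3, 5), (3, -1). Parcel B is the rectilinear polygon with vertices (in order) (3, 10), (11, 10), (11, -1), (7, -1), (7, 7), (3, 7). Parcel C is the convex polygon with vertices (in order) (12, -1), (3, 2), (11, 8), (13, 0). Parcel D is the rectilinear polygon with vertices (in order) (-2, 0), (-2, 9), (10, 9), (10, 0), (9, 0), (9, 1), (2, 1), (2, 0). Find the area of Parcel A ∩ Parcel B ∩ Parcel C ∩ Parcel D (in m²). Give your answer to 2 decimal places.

The intersection is the polygon with vertices (7,5), (8.333,6), (10,6), (10,0), (9,0), (9,1), (7,1).
By the shoelace formula its area is 15.33.

15.33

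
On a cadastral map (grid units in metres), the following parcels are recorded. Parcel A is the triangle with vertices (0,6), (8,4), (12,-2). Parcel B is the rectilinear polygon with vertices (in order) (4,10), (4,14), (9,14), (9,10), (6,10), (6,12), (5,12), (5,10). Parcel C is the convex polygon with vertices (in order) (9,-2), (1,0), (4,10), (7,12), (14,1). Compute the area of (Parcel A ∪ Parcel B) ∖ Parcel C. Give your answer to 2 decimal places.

16.50

|Parcel A ∪ Parcel B| = 38.
|(Parcel A ∪ Parcel B) ∩ Parcel C| = 21.4991.
|(Parcel A ∪ Parcel B) ∖ Parcel C| = 38 − 21.4991 = 16.50.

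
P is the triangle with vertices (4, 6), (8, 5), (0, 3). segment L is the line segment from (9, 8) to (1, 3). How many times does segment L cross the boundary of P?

2

The segment meets the boundary at (1.667,3.417), (5.286,5.679).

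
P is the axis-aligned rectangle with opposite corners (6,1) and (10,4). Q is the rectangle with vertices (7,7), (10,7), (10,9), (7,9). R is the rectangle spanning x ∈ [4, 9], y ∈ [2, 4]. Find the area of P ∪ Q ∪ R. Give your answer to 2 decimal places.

By inclusion–exclusion:
Individual areas: |P| = 12, |Q| = 6, |R| = 10.
|P∩Q| = 0 (no overlap).
|P∩R|: x∈[6,9], y∈[2,4] → 3·2 = 6.
|Q∩R| = 0 (no overlap).
|P∩Q∩R| = 0.
|P ∪ Q ∪ R| = 28 − 6 + 0 = 22.00.

22.00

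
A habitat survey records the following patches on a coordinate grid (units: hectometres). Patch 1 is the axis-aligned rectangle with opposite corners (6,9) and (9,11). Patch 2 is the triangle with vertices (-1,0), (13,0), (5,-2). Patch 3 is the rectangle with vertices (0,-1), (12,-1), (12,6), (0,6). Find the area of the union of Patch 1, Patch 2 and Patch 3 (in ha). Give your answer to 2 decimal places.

By inclusion–exclusion:
Individual areas: |Patch 1| = 6, |Patch 2| = 14, |Patch 3| = 84.
|Patch 1∩Patch 2| = 0.
|Patch 1∩Patch 3| = 0 (no overlap).
|Patch 2∩Patch 3| = 10.2083.
|Patch 1∩Patch 2∩Patch 3| = 0.
|Patch 1 ∪ Patch 2 ∪ Patch 3| = 104 − 10.2083 + 0 = 93.79.

93.79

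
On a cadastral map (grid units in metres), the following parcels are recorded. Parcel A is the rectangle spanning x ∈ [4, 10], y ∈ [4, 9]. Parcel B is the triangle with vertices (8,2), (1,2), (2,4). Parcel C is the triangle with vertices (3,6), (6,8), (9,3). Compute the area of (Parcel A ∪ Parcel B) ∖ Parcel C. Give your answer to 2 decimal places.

27.78

|Parcel A ∪ Parcel B| = 37.
|(Parcel A ∪ Parcel B) ∩ Parcel C| = 9.2167.
|(Parcel A ∪ Parcel B) ∖ Parcel C| = 37 − 9.2167 = 27.78.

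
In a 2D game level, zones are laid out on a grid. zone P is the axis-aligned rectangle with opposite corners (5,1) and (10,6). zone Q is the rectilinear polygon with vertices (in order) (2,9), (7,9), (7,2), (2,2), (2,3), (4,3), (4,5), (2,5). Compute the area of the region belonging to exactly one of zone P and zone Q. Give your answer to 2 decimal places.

40.00

|zone P| = 25, |zone Q| = 31, |zone P∩zone Q| = 8.
|zone P △ zone Q| = |zone P| + |zone Q| − 2·|zone P∩zone Q| = 25 + 31 − 16 = 40.00.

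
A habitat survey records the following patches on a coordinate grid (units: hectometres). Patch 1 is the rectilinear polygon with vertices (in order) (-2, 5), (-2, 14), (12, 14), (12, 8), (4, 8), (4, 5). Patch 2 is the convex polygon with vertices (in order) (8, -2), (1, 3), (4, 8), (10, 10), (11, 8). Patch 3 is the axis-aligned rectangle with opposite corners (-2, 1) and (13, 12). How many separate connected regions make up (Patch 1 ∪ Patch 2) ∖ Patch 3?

2

(Patch 1 ∪ Patch 2) ∖ Patch 3 splits into 2 disjoint pieces (area 28, area 7.65).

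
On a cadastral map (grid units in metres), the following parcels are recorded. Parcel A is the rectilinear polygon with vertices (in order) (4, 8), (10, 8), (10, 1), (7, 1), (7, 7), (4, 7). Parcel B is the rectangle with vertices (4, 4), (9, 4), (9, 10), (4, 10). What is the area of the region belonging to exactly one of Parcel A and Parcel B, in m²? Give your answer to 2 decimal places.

|Parcel A| = 24, |Parcel B| = 30, |Parcel A∩Parcel B| = 11.
|Parcel A △ Parcel B| = |Parcel A| + |Parcel B| − 2·|Parcel A∩Parcel B| = 24 + 30 − 22 = 32.00.

32.00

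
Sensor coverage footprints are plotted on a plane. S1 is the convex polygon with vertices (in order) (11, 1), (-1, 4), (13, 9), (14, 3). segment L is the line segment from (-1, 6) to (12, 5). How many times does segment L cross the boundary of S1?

1

The segment meets the boundary at (3.608,5.646).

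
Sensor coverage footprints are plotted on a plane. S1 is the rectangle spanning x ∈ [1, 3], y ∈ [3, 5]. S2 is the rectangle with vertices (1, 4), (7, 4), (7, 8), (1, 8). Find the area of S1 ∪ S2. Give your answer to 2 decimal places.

By inclusion–exclusion:
Individual areas: |S1| = 4, |S2| = 24.
|S1∩S2|: x∈[1,3], y∈[4,5] → 2·1 = 2.
|S1 ∪ S2| = 28 − 2 = 26.00.

26.00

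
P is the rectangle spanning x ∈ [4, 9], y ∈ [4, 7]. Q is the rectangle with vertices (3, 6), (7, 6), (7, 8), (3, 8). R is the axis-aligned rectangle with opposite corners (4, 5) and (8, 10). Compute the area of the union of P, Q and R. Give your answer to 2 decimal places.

29.00

By inclusion–exclusion:
Individual areas: |P| = 15, |Q| = 8, |R| = 20.
|P∩Q|: x∈[4,7], y∈[6,7] → 3·1 = 3.
|P∩R|: x∈[4,8], y∈[5,7] → 4·2 = 8.
|Q∩R|: x∈[4,7], y∈[6,8] → 3·2 = 6.
|P∩Q∩R| = 3.
|P ∪ Q ∪ R| = 43 − 17 + 3 = 29.00.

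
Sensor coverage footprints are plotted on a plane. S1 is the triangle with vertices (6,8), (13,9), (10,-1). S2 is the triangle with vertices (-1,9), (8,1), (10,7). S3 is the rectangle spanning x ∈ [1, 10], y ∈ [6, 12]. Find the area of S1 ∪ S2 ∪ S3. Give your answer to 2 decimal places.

By inclusion–exclusion:
Individual areas: |S1| = 33.5, |S2| = 35, |S3| = 54.
|S1∩S2| = 9.3773.
|S1∩S3| = 8.254.
|S2∩S3| = 15.3567.
|S1∩S2∩S3| = 4.417.
|S1 ∪ S2 ∪ S3| = 122.5 − 32.9879 + 4.417 = 93.93.

93.93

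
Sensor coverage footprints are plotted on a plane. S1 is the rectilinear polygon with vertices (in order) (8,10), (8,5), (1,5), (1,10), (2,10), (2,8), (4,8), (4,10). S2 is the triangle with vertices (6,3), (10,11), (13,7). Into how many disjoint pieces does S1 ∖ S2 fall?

S1 ∖ S2 is a single connected region.

1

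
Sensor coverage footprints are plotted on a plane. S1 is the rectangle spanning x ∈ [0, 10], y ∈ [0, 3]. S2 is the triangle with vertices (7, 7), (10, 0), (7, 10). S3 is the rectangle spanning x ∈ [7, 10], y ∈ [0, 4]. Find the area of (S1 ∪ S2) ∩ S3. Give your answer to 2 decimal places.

9.45

The region (S1 ∪ S2) ∩ S3 is the polygon with vertices (10,0), (7,0), (7,3), (8.714,3), (8.286,4), (8.8,4), (9.1,3), (10,3).
By the shoelace formula its area is 9.45.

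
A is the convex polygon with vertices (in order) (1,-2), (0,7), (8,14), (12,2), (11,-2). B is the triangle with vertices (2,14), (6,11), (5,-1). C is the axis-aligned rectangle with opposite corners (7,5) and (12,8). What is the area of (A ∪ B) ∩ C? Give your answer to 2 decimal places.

10.50

The region (A ∪ B) ∩ C is the polygon with vertices (11,5), (7,5), (7,8), (10,8).
By the shoelace formula its area is 10.50.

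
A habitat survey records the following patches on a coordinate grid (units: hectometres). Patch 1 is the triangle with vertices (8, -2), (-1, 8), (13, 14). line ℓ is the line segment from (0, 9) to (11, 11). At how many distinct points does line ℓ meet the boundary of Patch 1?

The segment meets the boundary at (2.316,9.421).

1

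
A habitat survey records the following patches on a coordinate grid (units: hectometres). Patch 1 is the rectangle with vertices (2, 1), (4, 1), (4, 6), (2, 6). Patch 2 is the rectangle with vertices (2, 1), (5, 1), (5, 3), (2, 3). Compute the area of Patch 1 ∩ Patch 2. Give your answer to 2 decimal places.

|Patch 1∩Patch 2|: x∈[2,4], y∈[1,3] → 2·2 = 4.

4.00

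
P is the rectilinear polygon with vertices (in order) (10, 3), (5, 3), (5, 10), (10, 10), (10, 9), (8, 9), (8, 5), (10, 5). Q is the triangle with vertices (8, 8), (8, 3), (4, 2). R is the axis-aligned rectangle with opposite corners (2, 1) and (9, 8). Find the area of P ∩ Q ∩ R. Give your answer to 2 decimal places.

The intersection is the polygon with vertices (5,3.5), (8,8), (8,5), (8,3), (5,3).
By the shoelace formula its area is 8.25.

8.25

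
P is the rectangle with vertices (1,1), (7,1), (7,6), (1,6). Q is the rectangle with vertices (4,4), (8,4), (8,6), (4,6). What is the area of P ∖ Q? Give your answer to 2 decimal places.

|P∩Q|: x∈[4,7], y∈[4,6] → 3·2 = 6.
|P| = 30.
|P ∖ Q| = |P| − |P∩Q| = 30 − 6 = 24.00.

24.00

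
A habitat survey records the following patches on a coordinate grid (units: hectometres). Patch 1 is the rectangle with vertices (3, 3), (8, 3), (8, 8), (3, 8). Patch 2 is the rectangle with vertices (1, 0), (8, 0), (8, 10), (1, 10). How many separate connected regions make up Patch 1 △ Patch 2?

1

Patch 1 △ Patch 2 is a single connected region.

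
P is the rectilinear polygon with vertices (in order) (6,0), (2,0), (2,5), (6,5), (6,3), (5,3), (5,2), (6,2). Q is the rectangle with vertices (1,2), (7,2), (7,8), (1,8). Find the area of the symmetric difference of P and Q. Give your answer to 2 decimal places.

|P| = 19, |Q| = 36, |P∩Q| = 11.
|P △ Q| = |P| + |Q| − 2·|P∩Q| = 19 + 36 − 22 = 33.00.

33.00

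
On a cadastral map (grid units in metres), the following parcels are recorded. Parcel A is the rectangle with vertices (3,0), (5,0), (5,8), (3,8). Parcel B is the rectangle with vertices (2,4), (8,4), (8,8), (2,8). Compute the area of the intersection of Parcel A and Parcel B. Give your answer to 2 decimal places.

|Parcel A∩Parcel B|: x∈[3,5], y∈[4,8] → 2·4 = 8.

8.00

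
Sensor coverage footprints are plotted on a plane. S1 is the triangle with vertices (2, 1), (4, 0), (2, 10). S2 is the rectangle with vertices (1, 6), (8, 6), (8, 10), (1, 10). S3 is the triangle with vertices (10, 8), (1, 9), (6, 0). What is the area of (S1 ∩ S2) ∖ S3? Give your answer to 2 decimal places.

|S1 ∩ S2| = 1.6.
|(S1 ∩ S2) ∩ S3| = 1.0737.
|(S1 ∩ S2) ∖ S3| = 1.6 − 1.0737 = 0.53.

0.53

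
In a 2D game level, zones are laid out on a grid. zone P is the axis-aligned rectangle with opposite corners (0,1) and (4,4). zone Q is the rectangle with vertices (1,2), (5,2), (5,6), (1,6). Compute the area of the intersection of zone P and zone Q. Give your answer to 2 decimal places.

6.00

|zone P∩zone Q|: x∈[1,4], y∈[2,4] → 3·2 = 6.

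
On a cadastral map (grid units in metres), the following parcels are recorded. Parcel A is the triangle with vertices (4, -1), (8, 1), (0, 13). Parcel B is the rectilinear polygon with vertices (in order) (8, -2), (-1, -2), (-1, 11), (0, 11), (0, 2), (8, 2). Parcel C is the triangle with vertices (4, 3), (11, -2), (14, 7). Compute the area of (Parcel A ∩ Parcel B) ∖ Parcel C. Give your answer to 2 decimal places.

|Parcel A ∩ Parcel B| = 8.9524.
|(Parcel A ∩ Parcel B) ∩ Parcel C| = 1.7784.
|(Parcel A ∩ Parcel B) ∖ Parcel C| = 8.9524 − 1.7784 = 7.17.

7.17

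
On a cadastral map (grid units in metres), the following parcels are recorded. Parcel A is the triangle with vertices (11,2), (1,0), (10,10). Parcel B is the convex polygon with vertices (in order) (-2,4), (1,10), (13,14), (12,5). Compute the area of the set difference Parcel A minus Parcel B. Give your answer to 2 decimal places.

|Parcel A| = 41, |Parcel A∩Parcel B| = 14.3582.
|Parcel A ∖ Parcel B| = |Parcel A| − |Parcel A∩Parcel B| = 41 − 14.3582 = 26.64.

26.64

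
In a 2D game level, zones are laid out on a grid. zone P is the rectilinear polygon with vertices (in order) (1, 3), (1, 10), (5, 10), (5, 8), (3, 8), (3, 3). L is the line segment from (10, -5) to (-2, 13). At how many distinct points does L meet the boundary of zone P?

The segment meets the boundary at (1,8.5), (3,5.5).

2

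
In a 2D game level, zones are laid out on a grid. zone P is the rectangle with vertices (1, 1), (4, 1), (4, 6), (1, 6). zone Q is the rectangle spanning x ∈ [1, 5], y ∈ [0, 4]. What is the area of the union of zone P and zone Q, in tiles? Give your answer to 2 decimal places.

22.00

By inclusion–exclusion:
Individual areas: |zone P| = 15, |zone Q| = 16.
|zone P∩zone Q|: x∈[1,4], y∈[1,4] → 3·3 = 9.
|zone P ∪ zone Q| = 31 − 9 = 22.00.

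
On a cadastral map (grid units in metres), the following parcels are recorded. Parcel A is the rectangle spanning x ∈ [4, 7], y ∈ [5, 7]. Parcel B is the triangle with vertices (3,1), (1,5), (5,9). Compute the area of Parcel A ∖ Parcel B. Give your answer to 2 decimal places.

|Parcel A| = 6, |Parcel A∩Parcel B| = 0.5.
|Parcel A ∖ Parcel B| = |Parcel A| − |Parcel A∩Parcel B| = 6 − 0.5 = 5.50.

5.50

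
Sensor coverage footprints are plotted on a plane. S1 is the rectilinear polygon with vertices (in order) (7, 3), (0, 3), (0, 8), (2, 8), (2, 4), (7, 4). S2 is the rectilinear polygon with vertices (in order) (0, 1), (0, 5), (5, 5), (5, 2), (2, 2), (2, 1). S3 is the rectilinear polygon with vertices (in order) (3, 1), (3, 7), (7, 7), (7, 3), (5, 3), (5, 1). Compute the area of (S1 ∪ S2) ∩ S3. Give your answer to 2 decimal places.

8.00

The region (S1 ∪ S2) ∩ S3 is the polygon with vertices (5,2), (3,2), (3,5), (5,5), (5,4), (7,4), (7,3), (5,3).
By the shoelace formula its area is 8.00.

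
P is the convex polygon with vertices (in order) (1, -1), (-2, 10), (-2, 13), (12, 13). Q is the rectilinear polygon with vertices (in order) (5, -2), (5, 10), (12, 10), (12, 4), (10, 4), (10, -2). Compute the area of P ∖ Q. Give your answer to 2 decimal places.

88.78

|P| = 102.5, |P∩Q| = 13.7175.
|P ∖ Q| = |P| − |P∩Q| = 102.5 − 13.7175 = 88.78.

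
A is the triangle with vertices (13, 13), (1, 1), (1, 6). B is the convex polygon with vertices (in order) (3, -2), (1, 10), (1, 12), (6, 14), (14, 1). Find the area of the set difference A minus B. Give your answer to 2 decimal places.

8.44

|A| = 30, |A∩B| = 21.561.
|A ∖ B| = |A| − |A∩B| = 30 − 21.561 = 8.44.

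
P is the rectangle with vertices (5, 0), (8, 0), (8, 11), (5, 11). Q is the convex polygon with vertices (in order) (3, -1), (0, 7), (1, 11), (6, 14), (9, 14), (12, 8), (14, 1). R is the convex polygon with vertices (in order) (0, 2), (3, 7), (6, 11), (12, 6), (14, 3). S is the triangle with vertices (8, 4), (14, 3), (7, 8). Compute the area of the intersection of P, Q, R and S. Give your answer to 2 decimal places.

1.64

The intersection is the polygon with vertices (8,4), (7,8), (8,7.286).
By the shoelace formula its area is 1.64.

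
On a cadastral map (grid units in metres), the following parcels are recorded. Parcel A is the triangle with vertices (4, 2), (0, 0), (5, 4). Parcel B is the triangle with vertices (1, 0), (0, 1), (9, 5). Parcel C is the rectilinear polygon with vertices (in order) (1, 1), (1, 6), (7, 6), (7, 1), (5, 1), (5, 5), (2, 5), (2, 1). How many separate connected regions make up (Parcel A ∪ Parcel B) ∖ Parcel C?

(Parcel A ∪ Parcel B) ∖ Parcel C splits into 2 disjoint pieces (area 5.1007, area 0.3611).

2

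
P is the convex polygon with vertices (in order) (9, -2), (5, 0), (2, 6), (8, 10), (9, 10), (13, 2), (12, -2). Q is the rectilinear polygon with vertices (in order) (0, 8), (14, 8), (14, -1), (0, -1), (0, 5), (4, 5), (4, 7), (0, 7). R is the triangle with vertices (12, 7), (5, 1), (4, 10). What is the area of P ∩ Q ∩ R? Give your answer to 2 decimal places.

The intersection is the polygon with vertices (5,8), (9.333,8), (10.154,7.692), (10.95,6.1), (5,1), (4.276,7.517).
By the shoelace formula its area is 28.01.

28.01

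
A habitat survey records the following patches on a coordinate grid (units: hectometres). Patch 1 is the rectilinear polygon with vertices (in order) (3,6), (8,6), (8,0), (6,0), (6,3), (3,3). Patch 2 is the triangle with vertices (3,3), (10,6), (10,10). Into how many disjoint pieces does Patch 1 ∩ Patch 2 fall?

Patch 1 ∩ Patch 2 is a single connected region.

1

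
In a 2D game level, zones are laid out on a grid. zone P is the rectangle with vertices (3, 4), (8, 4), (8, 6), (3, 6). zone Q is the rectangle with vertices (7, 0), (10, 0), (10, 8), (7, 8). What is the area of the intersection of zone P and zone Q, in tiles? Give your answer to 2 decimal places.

2.00

|zone P∩zone Q|: x∈[7,8], y∈[4,6] → 1·2 = 2.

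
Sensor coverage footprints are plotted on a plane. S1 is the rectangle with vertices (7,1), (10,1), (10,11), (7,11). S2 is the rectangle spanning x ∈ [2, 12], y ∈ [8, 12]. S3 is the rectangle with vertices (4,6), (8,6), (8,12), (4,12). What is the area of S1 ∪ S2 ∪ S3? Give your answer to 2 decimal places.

67.00

By inclusion–exclusion:
Individual areas: |S1| = 30, |S2| = 40, |S3| = 24.
|S1∩S2|: x∈[7,10], y∈[8,11] → 3·3 = 9.
|S1∩S3|: x∈[7,8], y∈[6,11] → 1·5 = 5.
|S2∩S3|: x∈[4,8], y∈[8,12] → 4·4 = 16.
|S1∩S2∩S3| = 3.
|S1 ∪ S2 ∪ S3| = 94 − 30 + 3 = 67.00.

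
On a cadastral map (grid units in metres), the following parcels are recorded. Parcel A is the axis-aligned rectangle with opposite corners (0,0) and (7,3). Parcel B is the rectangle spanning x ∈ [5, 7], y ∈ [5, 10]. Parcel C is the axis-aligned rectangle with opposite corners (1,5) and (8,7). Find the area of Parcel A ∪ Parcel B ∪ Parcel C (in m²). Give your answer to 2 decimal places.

By inclusion–exclusion:
Individual areas: |Parcel A| = 21, |Parcel B| = 10, |Parcel C| = 14.
|Parcel A∩Parcel B| = 0 (no overlap).
|Parcel A∩Parcel C| = 0 (no overlap).
|Parcel B∩Parcel C|: x∈[5,7], y∈[5,7] → 2·2 = 4.
|Parcel A∩Parcel B∩Parcel C| = 0.
|Parcel A ∪ Parcel B ∪ Parcel C| = 45 − 4 + 0 = 41.00.

41.00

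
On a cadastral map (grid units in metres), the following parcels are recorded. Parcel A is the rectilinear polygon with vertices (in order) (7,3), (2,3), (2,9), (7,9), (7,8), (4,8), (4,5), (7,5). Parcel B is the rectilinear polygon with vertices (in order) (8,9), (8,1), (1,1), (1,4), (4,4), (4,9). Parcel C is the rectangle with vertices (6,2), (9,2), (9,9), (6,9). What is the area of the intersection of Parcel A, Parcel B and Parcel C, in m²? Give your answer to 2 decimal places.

3.00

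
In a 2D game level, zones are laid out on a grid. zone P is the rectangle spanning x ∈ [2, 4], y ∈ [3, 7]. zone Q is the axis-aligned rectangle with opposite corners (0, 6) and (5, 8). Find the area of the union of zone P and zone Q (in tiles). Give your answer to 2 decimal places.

By inclusion–exclusion:
Individual areas: |zone P| = 8, |zone Q| = 10.
|zone P∩zone Q|: x∈[2,4], y∈[6,7] → 2·1 = 2.
|zone P ∪ zone Q| = 18 − 2 = 16.00.

16.00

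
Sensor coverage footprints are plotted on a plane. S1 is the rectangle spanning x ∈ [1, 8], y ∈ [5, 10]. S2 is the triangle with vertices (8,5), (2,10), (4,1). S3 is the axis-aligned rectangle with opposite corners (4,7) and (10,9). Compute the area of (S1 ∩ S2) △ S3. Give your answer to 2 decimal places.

|S1 ∩ S2| = 12.2222.
|(S1 ∩ S2) ∩ S3| = 1.0667.
|(S1 ∩ S2) △ S3| = 12.2222 + 12 − 2.1333 = 22.09.

22.09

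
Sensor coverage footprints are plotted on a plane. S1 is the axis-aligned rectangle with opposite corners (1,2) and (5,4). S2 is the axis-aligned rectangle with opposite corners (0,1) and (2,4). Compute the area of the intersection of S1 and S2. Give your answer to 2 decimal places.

2.00

|S1∩S2|: x∈[1,2], y∈[2,4] → 1·2 = 2.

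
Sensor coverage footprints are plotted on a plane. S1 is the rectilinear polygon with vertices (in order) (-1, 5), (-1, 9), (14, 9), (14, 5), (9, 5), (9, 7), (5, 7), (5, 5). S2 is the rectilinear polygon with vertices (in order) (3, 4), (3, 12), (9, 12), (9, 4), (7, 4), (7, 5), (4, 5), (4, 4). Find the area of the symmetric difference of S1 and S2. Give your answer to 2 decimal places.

|S1| = 52, |S2| = 45, |S1∩S2| = 16.
|S1 △ S2| = |S1| + |S2| − 2·|S1∩S2| = 52 + 45 − 32 = 65.00.

65.00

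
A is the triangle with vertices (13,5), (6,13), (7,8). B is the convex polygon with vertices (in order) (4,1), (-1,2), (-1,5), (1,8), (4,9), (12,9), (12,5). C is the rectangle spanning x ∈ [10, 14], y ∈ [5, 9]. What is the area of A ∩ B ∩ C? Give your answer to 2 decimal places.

The intersection is the polygon with vertices (12,5.5), (10,6.5), (10,8.429), (12,6.143).
By the shoelace formula its area is 2.57.

2.57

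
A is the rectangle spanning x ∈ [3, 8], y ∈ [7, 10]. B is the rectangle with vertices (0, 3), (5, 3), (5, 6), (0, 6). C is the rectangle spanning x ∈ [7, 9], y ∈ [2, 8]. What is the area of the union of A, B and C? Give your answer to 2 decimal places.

By inclusion–exclusion:
Individual areas: |A| = 15, |B| = 15, |C| = 12.
|A∩B| = 0 (no overlap).
|A∩C|: x∈[7,8], y∈[7,8] → 1·1 = 1.
|B∩C| = 0 (no overlap).
|A∩B∩C| = 0.
|A ∪ B ∪ C| = 42 − 1 + 0 = 41.00.

41.00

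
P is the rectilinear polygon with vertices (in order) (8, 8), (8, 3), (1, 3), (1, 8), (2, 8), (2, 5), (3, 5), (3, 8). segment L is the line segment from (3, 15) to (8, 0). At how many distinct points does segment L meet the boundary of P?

2

The segment meets the boundary at (7,3), (5.333,8).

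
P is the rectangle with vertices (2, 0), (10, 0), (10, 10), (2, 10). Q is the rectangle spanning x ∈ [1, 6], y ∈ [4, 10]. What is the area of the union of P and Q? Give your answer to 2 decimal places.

86.00

By inclusion–exclusion:
Individual areas: |P| = 80, |Q| = 30.
|P∩Q|: x∈[2,6], y∈[4,10] → 4·6 = 24.
|P ∪ Q| = 110 − 24 = 86.00.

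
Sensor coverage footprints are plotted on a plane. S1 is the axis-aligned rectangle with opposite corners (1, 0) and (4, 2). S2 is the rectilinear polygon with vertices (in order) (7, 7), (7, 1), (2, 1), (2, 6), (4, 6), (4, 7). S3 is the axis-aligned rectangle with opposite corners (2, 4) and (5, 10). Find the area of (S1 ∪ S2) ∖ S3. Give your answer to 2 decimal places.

|S1 ∪ S2| = 32.
|(S1 ∪ S2) ∩ S3| = 7.
|(S1 ∪ S2) ∖ S3| = 32 − 7 = 25.00.

25.00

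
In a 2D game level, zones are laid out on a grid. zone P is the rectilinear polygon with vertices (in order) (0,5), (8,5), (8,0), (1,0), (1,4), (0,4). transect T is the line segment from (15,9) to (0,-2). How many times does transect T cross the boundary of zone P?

2

The segment meets the boundary at (2.727,0), (8,3.867).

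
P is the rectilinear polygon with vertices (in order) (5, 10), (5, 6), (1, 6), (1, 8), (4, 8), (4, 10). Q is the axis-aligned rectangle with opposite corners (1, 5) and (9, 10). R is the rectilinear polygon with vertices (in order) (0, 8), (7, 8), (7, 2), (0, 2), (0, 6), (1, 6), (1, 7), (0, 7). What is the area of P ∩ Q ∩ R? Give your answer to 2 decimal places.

8.00

The intersection is the polygon with vertices (1,6), (1,7), (1,8), (4,8), (5,8), (5,6).
By the shoelace formula its area is 8.00.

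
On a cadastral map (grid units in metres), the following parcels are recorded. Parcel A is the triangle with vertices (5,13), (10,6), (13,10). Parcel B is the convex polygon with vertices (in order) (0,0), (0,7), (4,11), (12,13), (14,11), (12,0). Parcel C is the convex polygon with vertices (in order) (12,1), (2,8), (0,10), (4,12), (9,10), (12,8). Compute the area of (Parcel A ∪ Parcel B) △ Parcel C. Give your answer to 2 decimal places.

96.56

|Parcel A ∪ Parcel B| = 146.522.
|(Parcel A ∪ Parcel B) ∩ Parcel C| = 56.4808.
|(Parcel A ∪ Parcel B) △ Parcel C| = 146.522 + 63 − 112.9615 = 96.56.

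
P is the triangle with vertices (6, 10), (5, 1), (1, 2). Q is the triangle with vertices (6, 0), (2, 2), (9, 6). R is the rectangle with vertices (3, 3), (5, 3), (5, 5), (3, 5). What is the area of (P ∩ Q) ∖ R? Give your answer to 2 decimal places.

4.31

|P ∩ Q| = 4.7585.
|(P ∩ Q) ∩ R| = 0.4464.
|(P ∩ Q) ∖ R| = 4.7585 − 0.4464 = 4.31.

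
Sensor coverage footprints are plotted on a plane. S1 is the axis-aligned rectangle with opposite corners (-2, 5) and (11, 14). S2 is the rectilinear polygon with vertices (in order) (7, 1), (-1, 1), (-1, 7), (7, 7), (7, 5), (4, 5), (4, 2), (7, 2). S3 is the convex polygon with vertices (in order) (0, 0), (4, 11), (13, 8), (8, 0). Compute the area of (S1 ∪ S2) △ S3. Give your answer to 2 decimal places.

|S1 ∪ S2| = 140.
|(S1 ∪ S2) ∩ S3| = 55.0152.
|(S1 ∪ S2) △ S3| = 140 + 87.5 − 110.0303 = 117.47.

117.47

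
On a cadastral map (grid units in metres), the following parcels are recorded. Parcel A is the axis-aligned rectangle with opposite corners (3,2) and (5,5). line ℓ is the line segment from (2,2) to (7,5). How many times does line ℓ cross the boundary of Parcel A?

2

The segment meets the boundary at (5,3.8), (3,2.6).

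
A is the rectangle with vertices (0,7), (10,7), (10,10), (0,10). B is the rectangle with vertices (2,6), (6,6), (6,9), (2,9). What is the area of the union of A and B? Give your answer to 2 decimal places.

By inclusion–exclusion:
Individual areas: |A| = 30, |B| = 12.
|A∩B|: x∈[2,6], y∈[7,9] → 4·2 = 8.
|A ∪ B| = 42 − 8 = 34.00.

34.00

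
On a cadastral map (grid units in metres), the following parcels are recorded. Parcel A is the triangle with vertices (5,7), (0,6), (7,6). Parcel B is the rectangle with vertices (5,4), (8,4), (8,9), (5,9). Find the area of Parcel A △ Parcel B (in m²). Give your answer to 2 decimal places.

|Parcel A| = 3.5, |Parcel B| = 15, |Parcel A∩Parcel B| = 1.
|Parcel A △ Parcel B| = |Parcel A| + |Parcel B| − 2·|Parcel A∩Parcel B| = 3.5 + 15 − 2 = 16.50.

16.50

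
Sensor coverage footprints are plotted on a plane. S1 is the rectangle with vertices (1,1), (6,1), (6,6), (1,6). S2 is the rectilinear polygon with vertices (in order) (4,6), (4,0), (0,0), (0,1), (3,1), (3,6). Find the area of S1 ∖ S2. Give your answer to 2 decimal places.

20.00

|S1| = 25, |S1∩S2| = 5.
|S1 ∖ S2| = |S1| − |S1∩S2| = 25 − 5 = 20.00.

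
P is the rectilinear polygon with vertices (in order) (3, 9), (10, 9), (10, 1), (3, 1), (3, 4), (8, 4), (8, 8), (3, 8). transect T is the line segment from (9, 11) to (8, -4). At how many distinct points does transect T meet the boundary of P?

2

The segment meets the boundary at (8.333,1), (8.867,9).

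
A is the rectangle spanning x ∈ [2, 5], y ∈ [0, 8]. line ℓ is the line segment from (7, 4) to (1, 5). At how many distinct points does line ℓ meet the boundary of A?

2

The segment meets the boundary at (2,4.833), (5,4.333).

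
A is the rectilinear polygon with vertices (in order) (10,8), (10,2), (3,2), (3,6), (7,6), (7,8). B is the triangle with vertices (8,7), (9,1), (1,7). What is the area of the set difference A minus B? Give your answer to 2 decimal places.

|A| = 34, |A∩B| = 14.9167.
|A ∖ B| = |A| − |A∩B| = 34 − 14.9167 = 19.08.

19.08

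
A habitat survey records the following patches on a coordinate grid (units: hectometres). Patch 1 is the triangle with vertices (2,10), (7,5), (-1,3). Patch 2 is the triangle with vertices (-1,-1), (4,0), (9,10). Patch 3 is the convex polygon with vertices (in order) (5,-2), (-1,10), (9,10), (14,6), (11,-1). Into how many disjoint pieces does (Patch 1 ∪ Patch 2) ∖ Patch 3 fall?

2

(Patch 1 ∪ Patch 2) ∖ Patch 3 splits into 2 disjoint pieces (area 7.9839, area 5.235).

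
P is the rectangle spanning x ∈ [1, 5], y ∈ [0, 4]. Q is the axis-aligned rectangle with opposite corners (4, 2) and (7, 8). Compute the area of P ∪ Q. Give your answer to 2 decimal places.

32.00

By inclusion–exclusion:
Individual areas: |P| = 16, |Q| = 18.
|P∩Q|: x∈[4,5], y∈[2,4] → 1·2 = 2.
|P ∪ Q| = 34 − 2 = 32.00.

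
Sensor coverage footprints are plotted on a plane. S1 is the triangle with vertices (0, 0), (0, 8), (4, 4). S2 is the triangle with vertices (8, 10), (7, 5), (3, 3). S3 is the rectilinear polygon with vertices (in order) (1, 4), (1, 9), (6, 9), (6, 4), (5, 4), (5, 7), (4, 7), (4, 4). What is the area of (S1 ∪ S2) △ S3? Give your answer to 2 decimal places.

|S1 ∪ S2| = 24.8333.
|(S1 ∪ S2) ∩ S3| = 6.7833.
|(S1 ∪ S2) △ S3| = 24.8333 + 22 − 13.5667 = 33.27.

33.27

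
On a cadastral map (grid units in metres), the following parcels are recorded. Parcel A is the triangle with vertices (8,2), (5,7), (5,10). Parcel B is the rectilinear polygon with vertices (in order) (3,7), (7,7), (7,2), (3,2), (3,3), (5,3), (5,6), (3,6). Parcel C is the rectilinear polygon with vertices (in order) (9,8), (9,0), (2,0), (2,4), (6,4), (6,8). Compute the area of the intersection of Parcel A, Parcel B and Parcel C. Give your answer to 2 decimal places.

1.48

The intersection is the polygon with vertices (6.125,7), (7,4.667), (7,3.667), (6,5.333), (6,7).
By the shoelace formula its area is 1.48.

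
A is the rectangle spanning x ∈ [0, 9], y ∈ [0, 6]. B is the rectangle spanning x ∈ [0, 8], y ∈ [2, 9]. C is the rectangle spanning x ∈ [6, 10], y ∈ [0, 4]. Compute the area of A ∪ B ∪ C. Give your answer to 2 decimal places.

82.00

By inclusion–exclusion:
Individual areas: |A| = 54, |B| = 56, |C| = 16.
|A∩B|: x∈[0,8], y∈[2,6] → 8·4 = 32.
|A∩C|: x∈[6,9], y∈[0,4] → 3·4 = 12.
|B∩C|: x∈[6,8], y∈[2,4] → 2·2 = 4.
|A∩B∩C| = 4.
|A ∪ B ∪ C| = 126 − 48 + 4 = 82.00.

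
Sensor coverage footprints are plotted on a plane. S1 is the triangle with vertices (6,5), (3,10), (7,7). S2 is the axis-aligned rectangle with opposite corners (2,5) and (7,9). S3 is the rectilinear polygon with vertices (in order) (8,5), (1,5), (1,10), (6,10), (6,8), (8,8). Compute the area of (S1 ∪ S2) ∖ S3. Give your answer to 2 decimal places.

|S1 ∪ S2| = 20.3667.
|(S1 ∪ S2) ∩ S3| = 19.3667.
|(S1 ∪ S2) ∖ S3| = 20.3667 − 19.3667 = 1.00.

1.00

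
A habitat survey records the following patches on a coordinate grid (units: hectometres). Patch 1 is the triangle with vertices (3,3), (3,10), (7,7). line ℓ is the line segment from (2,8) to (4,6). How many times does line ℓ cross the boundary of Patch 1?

1

The segment meets the boundary at (3,7).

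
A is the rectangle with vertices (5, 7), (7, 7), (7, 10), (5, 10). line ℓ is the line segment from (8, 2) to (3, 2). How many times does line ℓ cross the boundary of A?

0

The segment lies entirely outside A and never meets its boundary.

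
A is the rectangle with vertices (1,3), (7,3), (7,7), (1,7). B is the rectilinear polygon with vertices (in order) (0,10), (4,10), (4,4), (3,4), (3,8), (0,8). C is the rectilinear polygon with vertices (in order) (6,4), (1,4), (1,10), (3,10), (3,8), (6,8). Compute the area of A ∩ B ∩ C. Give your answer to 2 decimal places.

The intersection is the polygon with vertices (4,4), (3,4), (3,7), (4,7).
By the shoelace formula its area is 3.00.

3.00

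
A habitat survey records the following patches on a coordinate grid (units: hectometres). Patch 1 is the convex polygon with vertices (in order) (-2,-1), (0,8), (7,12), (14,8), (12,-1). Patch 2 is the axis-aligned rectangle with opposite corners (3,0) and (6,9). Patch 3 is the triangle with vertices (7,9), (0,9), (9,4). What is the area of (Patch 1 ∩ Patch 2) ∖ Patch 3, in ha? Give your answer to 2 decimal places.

19.50

|Patch 1 ∩ Patch 2| = 27.
|(Patch 1 ∩ Patch 2) ∩ Patch 3| = 7.5.
|(Patch 1 ∩ Patch 2) ∖ Patch 3| = 27 − 7.5 = 19.50.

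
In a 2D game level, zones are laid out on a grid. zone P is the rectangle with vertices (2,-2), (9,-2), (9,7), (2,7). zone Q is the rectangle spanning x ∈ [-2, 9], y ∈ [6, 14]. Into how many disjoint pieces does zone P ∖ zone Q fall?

zone P ∖ zone Q is a single connected region.

1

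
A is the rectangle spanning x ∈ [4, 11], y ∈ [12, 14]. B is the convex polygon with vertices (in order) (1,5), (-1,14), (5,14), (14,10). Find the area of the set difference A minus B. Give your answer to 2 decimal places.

7.50

|A| = 14, |A∩B| = 6.5.
|A ∖ B| = |A| − |A∩B| = 14 − 6.5 = 7.50.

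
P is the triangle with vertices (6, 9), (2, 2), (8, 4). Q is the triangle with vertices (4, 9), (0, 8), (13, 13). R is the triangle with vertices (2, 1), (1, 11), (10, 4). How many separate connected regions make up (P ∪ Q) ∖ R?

(P ∪ Q) ∖ R splits into 3 disjoint pieces (area 1.7416, area 0.1069, area 2.6959).

3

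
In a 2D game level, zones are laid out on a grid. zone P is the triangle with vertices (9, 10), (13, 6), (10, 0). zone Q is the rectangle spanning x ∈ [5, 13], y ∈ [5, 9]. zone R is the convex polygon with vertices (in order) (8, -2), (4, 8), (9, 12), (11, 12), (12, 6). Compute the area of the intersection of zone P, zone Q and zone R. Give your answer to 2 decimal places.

8.45

The intersection is the polygon with vertices (9.5,5), (9.1,9), (10,9), (11.8,7.2), (12,6), (11.5,5).
By the shoelace formula its area is 8.45.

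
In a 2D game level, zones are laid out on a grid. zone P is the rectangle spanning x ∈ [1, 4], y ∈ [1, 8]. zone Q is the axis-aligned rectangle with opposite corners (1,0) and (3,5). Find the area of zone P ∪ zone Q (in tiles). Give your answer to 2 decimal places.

By inclusion–exclusion:
Individual areas: |zone P| = 21, |zone Q| = 10.
|zone P∩zone Q|: x∈[1,3], y∈[1,5] → 2·4 = 8.
|zone P ∪ zone Q| = 31 − 8 = 23.00.

23.00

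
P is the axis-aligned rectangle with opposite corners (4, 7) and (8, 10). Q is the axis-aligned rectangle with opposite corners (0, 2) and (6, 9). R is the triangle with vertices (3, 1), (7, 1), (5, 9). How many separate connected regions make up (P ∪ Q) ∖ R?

(P ∪ Q) ∖ R is a single connected region.

1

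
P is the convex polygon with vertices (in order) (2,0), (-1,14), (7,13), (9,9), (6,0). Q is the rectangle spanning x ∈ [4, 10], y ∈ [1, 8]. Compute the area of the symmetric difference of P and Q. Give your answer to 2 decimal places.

88.50

|P| = 95.5, |Q| = 42, |P∩Q| = 24.5.
|P △ Q| = |P| + |Q| − 2·|P∩Q| = 95.5 + 42 − 49 = 88.50.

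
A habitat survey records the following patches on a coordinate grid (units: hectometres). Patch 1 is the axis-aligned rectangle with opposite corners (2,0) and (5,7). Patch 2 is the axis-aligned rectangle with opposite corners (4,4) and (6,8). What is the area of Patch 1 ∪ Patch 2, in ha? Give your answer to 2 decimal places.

By inclusion–exclusion:
Individual areas: |Patch 1| = 21, |Patch 2| = 8.
|Patch 1∩Patch 2|: x∈[4,5], y∈[4,7] → 1·3 = 3.
|Patch 1 ∪ Patch 2| = 29 − 3 = 26.00.

26.00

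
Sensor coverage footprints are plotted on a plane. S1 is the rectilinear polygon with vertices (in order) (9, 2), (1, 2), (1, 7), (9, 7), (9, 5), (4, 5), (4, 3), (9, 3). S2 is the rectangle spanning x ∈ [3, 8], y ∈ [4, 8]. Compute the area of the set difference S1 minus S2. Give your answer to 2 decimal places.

19.00

|S1| = 30, |S1∩S2| = 11.
|S1 ∖ S2| = |S1| − |S1∩S2| = 30 − 11 = 19.00.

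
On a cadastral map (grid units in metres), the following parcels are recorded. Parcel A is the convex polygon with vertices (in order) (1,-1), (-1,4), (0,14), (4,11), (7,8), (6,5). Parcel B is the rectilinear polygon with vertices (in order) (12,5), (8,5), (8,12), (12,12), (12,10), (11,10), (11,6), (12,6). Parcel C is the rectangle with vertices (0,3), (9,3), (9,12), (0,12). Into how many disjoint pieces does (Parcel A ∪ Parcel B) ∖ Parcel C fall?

(Parcel A ∪ Parcel B) ∖ Parcel C splits into 2 disjoint pieces (area 18.3333, area 17).

2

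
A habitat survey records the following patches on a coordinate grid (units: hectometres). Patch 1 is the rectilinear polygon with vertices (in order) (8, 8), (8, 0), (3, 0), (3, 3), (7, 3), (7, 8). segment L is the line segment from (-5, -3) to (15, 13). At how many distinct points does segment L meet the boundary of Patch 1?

The segment meets the boundary at (8,7.4), (7,6.6).

2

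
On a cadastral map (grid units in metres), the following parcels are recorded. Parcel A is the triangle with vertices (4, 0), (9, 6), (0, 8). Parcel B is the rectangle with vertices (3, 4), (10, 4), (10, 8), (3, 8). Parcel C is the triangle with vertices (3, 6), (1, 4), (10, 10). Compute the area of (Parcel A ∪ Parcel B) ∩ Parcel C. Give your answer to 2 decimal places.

2.42

The region (Parcel A ∪ Parcel B) ∩ Parcel C is the polygon with vertices (1.667,4.667), (3,6), (6.5,8), (7,8), (1.75,4.5).
By the shoelace formula its area is 2.42.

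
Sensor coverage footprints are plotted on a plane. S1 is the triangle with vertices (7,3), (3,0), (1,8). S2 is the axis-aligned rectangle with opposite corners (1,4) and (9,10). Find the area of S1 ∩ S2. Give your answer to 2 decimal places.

7.60

The intersection is the polygon with vertices (1,8), (5.8,4), (2,4).
By the shoelace formula its area is 7.60.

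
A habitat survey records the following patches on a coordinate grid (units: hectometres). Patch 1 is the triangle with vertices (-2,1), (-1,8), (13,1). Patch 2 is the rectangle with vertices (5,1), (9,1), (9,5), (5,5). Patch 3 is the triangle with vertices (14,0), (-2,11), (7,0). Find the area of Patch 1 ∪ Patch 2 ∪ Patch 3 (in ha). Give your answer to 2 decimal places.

By inclusion–exclusion:
Individual areas: |Patch 1| = 52.5, |Patch 2| = 16, |Patch 3| = 38.5.
|Patch 1∩Patch 2| = 12.
|Patch 1∩Patch 3| = 19.4784.
|Patch 2∩Patch 3| = 13.3709.
|Patch 1∩Patch 2∩Patch 3| = 11.1465.
|Patch 1 ∪ Patch 2 ∪ Patch 3| = 107 − 44.8493 + 11.1465 = 73.30.

73.30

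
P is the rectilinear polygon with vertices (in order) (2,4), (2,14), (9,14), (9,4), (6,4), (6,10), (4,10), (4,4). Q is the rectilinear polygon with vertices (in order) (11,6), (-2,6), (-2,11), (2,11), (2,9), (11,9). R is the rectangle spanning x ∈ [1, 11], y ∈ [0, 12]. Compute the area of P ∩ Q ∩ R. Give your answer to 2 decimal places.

15.00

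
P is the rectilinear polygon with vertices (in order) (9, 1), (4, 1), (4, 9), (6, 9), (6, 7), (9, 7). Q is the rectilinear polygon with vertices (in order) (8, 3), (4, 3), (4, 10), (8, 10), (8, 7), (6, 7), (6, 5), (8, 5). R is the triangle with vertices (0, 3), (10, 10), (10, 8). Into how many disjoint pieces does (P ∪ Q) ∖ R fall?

2

(P ∪ Q) ∖ R splits into 2 disjoint pieces (area 26, area 11.2).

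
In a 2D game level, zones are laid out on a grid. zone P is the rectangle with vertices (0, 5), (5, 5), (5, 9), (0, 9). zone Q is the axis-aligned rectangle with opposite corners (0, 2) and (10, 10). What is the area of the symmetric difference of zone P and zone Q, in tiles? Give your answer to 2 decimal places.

60.00

|zone P∩zone Q|: x∈[0,5], y∈[5,9] → 5·4 = 20.
|zone P △ zone Q| = |zone P| + |zone Q| − 2·|zone P∩zone Q| = 20 + 80 − 40 = 60.00.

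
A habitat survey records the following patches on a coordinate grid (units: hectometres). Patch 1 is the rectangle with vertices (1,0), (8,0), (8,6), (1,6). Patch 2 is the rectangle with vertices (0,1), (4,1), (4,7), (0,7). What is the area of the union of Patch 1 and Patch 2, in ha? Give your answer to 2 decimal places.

By inclusion–exclusion:
Individual areas: |Patch 1| = 42, |Patch 2| = 24.
|Patch 1∩Patch 2|: x∈[1,4], y∈[1,6] → 3·5 = 15.
|Patch 1 ∪ Patch 2| = 66 − 15 = 51.00.

51.00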